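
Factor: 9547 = 9547^1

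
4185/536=4185/536= 7.81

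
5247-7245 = -1998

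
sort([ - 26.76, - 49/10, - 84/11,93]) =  [ - 26.76, - 84/11 , - 49/10, 93]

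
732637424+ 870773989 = 1603411413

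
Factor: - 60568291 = - 7^1 * 8652613^1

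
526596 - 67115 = 459481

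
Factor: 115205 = 5^1*23041^1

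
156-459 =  - 303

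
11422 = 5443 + 5979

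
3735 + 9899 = 13634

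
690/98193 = 230/32731 =0.01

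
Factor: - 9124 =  - 2^2 *2281^1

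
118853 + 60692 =179545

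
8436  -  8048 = 388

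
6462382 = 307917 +6154465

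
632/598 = 316/299 = 1.06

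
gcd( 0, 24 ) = 24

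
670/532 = 335/266 = 1.26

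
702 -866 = -164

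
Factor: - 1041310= - 2^1*5^1*101^1*1031^1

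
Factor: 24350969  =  1433^1*16993^1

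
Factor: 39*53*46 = 95082  =  2^1*3^1*13^1 *23^1 * 53^1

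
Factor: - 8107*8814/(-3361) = 2^1*3^1*11^2*13^1*67^1*113^1*3361^( - 1) = 71455098/3361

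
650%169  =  143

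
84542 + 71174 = 155716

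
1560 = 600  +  960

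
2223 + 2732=4955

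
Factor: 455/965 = 91/193 = 7^1*13^1 *193^ (-1 )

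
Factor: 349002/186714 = 843/451 = 3^1*11^( - 1 )*41^( - 1) * 281^1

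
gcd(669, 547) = 1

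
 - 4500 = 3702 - 8202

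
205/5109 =205/5109 = 0.04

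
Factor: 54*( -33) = - 2^1*3^4*11^1 = -1782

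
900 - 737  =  163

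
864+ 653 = 1517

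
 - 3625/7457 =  - 3625/7457  =  -0.49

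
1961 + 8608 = 10569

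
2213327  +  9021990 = 11235317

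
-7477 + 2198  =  -5279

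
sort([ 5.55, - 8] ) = [- 8, 5.55]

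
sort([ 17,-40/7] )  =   [ - 40/7, 17]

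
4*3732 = 14928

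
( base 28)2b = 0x43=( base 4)1003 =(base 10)67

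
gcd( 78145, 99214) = 1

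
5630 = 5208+422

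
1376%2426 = 1376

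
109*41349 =4507041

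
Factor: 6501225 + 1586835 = 2^2*3^1*5^1*163^1*827^1 = 8088060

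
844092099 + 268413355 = 1112505454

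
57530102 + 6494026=64024128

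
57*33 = 1881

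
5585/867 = 5585/867= 6.44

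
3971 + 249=4220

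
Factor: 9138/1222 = 4569/611 = 3^1 *13^( - 1 ) * 47^(-1 )*1523^1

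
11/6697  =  11/6697= 0.00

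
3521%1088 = 257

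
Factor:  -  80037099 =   -  3^3 * 47^1*59^1*1069^1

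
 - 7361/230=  - 7361/230 = -32.00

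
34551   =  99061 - 64510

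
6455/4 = 1613+3/4 = 1613.75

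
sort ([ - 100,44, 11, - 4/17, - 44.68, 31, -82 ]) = [ -100, - 82,-44.68,-4/17,11, 31,  44]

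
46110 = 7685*6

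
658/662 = 329/331 = 0.99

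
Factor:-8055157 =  - 11^1*732287^1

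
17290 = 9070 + 8220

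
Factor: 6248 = 2^3  *11^1*71^1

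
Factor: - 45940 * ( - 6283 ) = 288641020 = 2^2 *5^1*61^1 *103^1*2297^1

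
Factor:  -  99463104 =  - 2^6*3^2 * 13^1 * 37^1*359^1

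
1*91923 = 91923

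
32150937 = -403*( - 79779) 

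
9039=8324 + 715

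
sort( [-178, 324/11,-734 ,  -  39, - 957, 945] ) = [ - 957, - 734,-178,  -  39,  324/11 , 945] 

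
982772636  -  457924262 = 524848374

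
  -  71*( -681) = 48351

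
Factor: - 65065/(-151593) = 3^( - 1)*5^1*7^1 * 11^1*13^( - 1 )*23^( - 1) = 385/897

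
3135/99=95/3 = 31.67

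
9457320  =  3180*2974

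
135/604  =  135/604 = 0.22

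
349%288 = 61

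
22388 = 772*29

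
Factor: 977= 977^1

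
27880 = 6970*4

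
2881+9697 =12578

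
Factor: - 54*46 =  - 2484  =  - 2^2*3^3*23^1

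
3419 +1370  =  4789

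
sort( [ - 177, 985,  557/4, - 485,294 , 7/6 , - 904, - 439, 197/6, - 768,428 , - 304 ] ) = [-904, - 768, - 485, - 439, - 304, - 177,7/6, 197/6, 557/4 , 294, 428 , 985]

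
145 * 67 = 9715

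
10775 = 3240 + 7535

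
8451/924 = 9  +  45/308  =  9.15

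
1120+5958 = 7078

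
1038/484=2 + 35/242 = 2.14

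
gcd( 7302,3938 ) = 2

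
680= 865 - 185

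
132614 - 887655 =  - 755041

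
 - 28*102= -2856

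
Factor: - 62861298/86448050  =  -31430649/43224025= -3^1*5^ (-2)*13^ ( - 1 )*37^1*179^(-1 )*743^( - 1)*283159^1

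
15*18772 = 281580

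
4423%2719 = 1704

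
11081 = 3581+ 7500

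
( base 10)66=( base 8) 102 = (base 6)150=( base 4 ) 1002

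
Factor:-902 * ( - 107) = 2^1*11^1*41^1*107^1 = 96514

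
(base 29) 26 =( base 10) 64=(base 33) 1V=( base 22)2K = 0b1000000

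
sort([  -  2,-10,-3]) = [ -10,- 3, - 2 ] 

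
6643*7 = 46501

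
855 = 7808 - 6953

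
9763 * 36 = 351468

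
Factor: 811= 811^1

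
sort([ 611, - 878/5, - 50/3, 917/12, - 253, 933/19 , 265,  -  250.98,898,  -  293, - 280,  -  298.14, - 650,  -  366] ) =[  -  650, - 366, - 298.14, - 293, -280, - 253,-250.98, - 878/5,  -  50/3,933/19,  917/12,265, 611, 898]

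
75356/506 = 37678/253  =  148.92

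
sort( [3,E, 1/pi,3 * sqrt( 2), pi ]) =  [1/pi, E, 3,pi,3*sqrt(2) ] 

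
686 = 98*7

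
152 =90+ 62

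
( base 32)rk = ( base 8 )1564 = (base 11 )734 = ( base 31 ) SG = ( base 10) 884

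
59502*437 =26002374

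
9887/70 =141 + 17/70 =141.24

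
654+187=841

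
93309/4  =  93309/4 = 23327.25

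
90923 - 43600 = 47323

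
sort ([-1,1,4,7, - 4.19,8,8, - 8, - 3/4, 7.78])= [ - 8,- 4.19, - 1, - 3/4,  1,4 , 7, 7.78,8,8 ] 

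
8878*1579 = 14018362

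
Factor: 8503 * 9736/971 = 2^3*11^1*773^1*971^(-1)*1217^1 = 82785208/971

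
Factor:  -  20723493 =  - 3^1*7^1*17^1*58049^1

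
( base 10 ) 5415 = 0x1527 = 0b1010100100111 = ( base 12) 3173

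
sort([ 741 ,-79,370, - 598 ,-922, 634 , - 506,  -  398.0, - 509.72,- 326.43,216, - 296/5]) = [ - 922,-598, - 509.72, - 506, - 398.0 ,-326.43,-79, - 296/5,  216,370,634,741]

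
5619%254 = 31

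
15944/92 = 173 + 7/23 = 173.30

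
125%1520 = 125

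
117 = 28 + 89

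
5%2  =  1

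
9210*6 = 55260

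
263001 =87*3023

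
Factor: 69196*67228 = 2^4*7^5*17299^1 = 4651908688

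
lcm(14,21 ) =42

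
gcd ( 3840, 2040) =120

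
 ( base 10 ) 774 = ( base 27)11I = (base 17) 2b9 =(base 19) 22e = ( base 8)1406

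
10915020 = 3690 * 2958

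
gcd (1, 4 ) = 1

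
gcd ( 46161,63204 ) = 69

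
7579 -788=6791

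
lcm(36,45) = 180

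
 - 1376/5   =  -276 + 4/5 = -  275.20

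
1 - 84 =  - 83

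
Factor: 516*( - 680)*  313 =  - 2^5 * 3^1*5^1*17^1  *  43^1*313^1 = - 109825440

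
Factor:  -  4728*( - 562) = 2657136= 2^4*3^1*197^1*281^1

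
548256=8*68532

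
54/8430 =9/1405=0.01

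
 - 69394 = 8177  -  77571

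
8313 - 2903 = 5410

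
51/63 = 17/21 = 0.81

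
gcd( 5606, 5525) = 1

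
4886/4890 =2443/2445 = 1.00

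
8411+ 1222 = 9633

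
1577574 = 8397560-6819986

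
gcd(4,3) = 1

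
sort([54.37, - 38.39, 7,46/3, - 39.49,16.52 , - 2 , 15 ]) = [ - 39.49 , - 38.39 , - 2,7,15,46/3,16.52,54.37] 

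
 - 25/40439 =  - 25/40439= - 0.00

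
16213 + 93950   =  110163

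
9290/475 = 1858/95 = 19.56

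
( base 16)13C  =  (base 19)gc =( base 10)316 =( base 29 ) aq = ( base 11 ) 268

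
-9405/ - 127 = 74+7/127 = 74.06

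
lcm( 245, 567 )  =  19845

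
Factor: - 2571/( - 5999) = 3^1* 7^( - 1 ) = 3/7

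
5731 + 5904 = 11635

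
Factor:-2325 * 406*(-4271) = 2^1*3^1  *5^2*7^1*29^1*31^1 * 4271^1 = 4031610450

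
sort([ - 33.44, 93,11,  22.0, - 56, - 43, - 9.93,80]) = [ - 56,-43,-33.44,-9.93,11,22.0,80,93]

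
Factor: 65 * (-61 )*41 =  - 5^1*13^1*41^1*61^1= -162565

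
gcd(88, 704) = 88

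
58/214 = 29/107  =  0.27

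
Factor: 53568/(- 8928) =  - 6 = -2^1 * 3^1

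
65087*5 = 325435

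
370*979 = 362230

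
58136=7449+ 50687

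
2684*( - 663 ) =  - 1779492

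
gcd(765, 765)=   765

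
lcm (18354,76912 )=1615152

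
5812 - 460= 5352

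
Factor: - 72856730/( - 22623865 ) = 2^1* 11^(-1) * 17^1*439^( - 1)*937^( - 1)*428569^1 = 14571346/4524773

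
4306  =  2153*2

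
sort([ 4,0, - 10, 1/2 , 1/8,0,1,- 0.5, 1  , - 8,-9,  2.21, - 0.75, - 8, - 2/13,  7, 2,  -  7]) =[  -  10, - 9, - 8, - 8, - 7 , - 0.75, - 0.5, - 2/13,0 , 0, 1/8,1/2,  1,  1,2,2.21,4,7]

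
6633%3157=319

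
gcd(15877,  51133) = 1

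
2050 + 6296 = 8346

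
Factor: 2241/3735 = 3/5 = 3^1*5^ ( - 1)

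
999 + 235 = 1234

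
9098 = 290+8808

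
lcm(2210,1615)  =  41990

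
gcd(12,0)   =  12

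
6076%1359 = 640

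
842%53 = 47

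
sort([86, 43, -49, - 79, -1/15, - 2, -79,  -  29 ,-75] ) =[ - 79 , -79,  -  75, - 49  , - 29, - 2, - 1/15, 43,86]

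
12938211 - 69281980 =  - 56343769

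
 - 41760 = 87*( - 480)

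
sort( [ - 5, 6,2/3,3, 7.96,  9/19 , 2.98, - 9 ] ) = [ - 9, - 5, 9/19, 2/3,2.98,  3, 6,  7.96]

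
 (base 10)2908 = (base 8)5534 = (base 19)811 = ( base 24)514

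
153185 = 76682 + 76503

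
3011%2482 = 529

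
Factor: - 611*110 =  - 67210 = - 2^1*5^1*11^1*13^1*47^1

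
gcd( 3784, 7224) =344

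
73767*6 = 442602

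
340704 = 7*48672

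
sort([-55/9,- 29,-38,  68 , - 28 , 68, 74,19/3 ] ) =[ - 38, - 29, - 28, - 55/9, 19/3,68, 68,74] 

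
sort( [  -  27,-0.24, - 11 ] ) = [ -27, - 11,  -  0.24]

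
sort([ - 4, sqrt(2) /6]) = [- 4,sqrt(2 ) /6]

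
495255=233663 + 261592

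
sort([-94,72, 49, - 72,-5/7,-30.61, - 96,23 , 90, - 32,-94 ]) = [ -96, - 94, -94,-72, - 32,-30.61, - 5/7 , 23, 49,72, 90]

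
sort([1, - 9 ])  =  [ - 9,  1 ] 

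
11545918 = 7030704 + 4515214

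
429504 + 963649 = 1393153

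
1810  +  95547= 97357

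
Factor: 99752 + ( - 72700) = 2^2*6763^1  =  27052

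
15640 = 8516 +7124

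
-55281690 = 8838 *( -6255)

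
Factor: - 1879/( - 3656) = 2^(- 3)*457^ (-1)*1879^1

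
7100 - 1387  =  5713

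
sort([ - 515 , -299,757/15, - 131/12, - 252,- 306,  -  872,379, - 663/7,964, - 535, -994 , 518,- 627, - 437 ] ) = [ - 994, - 872, - 627,-535, - 515, - 437, - 306, - 299, - 252, - 663/7 , - 131/12,757/15,379 , 518,964 ]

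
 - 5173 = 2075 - 7248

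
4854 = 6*809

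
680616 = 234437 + 446179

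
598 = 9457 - 8859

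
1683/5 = 1683/5 = 336.60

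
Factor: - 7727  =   - 7727^1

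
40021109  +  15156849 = 55177958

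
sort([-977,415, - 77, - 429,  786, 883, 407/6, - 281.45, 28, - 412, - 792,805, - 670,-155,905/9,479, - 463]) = [ - 977 , - 792, - 670, - 463, - 429, - 412, - 281.45, - 155, - 77, 28,407/6, 905/9,415,479,786,805, 883]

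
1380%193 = 29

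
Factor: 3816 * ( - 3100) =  - 11829600 = - 2^5*3^2 * 5^2*31^1*53^1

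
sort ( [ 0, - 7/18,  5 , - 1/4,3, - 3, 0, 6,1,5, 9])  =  [-3, - 7/18, - 1/4,  0, 0,1,3, 5, 5, 6, 9]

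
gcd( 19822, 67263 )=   1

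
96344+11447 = 107791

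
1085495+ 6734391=7819886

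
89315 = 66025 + 23290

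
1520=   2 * 760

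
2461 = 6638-4177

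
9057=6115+2942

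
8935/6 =8935/6 = 1489.17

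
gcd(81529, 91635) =1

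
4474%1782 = 910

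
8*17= 136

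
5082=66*77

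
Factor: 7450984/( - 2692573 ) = - 2^3*13^( - 1)*641^1 * 1453^1*207121^ ( - 1 )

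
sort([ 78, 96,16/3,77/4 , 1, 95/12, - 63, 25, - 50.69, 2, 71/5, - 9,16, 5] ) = [ - 63, - 50.69, - 9,1, 2, 5, 16/3,  95/12,71/5, 16, 77/4,  25, 78, 96 ] 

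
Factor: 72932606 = 2^1*36466303^1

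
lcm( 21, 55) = 1155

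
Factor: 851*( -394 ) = - 2^1 * 23^1*  37^1*197^1 = - 335294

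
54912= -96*(-572 )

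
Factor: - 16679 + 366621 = 349942=2^1 * 19^1*9209^1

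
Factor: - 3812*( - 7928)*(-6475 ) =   -  195684445600 =- 2^5*5^2*7^1*37^1*953^1*991^1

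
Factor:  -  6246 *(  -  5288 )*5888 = 2^12*3^2*23^1 *347^1*661^1 = 194473857024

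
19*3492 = 66348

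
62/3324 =31/1662  =  0.02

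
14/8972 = 7/4486=0.00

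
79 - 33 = 46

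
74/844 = 37/422 = 0.09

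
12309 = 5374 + 6935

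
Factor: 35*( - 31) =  - 5^1*7^1 * 31^1 =- 1085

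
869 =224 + 645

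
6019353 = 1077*5589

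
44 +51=95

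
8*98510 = 788080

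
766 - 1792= - 1026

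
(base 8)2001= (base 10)1025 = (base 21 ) 26h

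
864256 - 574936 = 289320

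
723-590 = 133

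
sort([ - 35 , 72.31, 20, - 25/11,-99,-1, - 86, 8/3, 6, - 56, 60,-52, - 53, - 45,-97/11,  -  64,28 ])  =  [ - 99, - 86, - 64,  -  56, - 53, - 52, - 45, - 35, - 97/11, - 25/11,  -  1,8/3, 6,  20,  28,60, 72.31]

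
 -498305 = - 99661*5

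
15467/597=25 +542/597 = 25.91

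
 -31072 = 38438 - 69510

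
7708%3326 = 1056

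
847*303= 256641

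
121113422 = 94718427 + 26394995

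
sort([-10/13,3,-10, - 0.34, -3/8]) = [ - 10,  -  10/13,  -  3/8, - 0.34, 3]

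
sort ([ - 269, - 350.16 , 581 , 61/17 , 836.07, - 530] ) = [ - 530, - 350.16,-269 , 61/17,581,836.07 ]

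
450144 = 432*1042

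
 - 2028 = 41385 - 43413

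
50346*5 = 251730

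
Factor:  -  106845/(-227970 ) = 419/894 = 2^(  -  1)*3^ (-1)*149^( - 1)*419^1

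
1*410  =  410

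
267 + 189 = 456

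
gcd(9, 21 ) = 3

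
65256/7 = 9322 + 2/7  =  9322.29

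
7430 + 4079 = 11509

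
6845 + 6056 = 12901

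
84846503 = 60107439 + 24739064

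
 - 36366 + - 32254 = -68620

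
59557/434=137  +  99/434 = 137.23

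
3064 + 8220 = 11284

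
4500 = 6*750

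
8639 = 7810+829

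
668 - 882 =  - 214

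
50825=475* 107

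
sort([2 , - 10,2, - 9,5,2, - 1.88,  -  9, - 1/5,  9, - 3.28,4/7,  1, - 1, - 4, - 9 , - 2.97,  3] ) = [ - 10 , - 9 , - 9 , - 9, - 4, - 3.28, - 2.97, - 1.88,-1, - 1/5, 4/7,  1, 2, 2,2 , 3,5,9]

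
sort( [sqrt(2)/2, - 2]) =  [ - 2,sqrt(2 ) /2]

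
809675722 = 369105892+440569830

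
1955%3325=1955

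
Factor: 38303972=2^2*7^1 * 31^1*44129^1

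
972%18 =0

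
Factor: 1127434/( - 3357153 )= - 2^1*3^( - 3 ) * 7^1 * 11^1 * 7321^1*124339^( - 1) 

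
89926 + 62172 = 152098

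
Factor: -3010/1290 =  - 3^ (-1)*7^1  =  -7/3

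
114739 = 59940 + 54799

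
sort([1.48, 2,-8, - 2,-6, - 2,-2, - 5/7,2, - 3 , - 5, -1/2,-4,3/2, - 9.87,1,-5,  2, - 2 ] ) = [ - 9.87, - 8, -6, - 5,-5, - 4, - 3, - 2, - 2, - 2,-2,  -  5/7, - 1/2,1,1.48,3/2, 2, 2,2]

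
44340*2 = 88680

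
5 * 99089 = 495445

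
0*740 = 0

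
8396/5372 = 1+756/1343 = 1.56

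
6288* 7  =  44016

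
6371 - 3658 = 2713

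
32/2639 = 32/2639  =  0.01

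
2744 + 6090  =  8834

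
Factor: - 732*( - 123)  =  2^2* 3^2*41^1*61^1 = 90036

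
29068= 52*559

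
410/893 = 410/893= 0.46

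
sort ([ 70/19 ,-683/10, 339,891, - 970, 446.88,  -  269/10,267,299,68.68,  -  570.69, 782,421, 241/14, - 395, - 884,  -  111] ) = [-970,-884,  -  570.69, - 395,-111, -683/10, - 269/10,70/19,241/14, 68.68,  267,299, 339,  421, 446.88,782,891 ] 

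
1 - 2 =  - 1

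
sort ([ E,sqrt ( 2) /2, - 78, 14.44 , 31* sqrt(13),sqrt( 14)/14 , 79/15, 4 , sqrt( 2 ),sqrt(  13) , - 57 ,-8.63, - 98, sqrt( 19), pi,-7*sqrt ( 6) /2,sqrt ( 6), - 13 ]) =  [ - 98, - 78,-57 , - 13  , - 8.63 , - 7*sqrt( 6)/2, sqrt(14 )/14, sqrt(2)/2, sqrt( 2 ), sqrt(  6) , E,pi,sqrt ( 13) , 4, sqrt(19),79/15, 14.44,31 * sqrt( 13)]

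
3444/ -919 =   -  4+232/919 = -  3.75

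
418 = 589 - 171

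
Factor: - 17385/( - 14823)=3^( - 4)*5^1* 19^1=95/81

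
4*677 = 2708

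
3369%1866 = 1503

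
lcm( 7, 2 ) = 14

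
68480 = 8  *8560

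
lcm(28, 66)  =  924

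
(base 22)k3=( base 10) 443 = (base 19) 146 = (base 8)673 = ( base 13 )281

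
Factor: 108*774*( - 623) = -2^3*3^5*  7^1 * 43^1*89^1 = - 52077816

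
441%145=6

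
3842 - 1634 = 2208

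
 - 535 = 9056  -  9591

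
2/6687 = 2/6687 = 0.00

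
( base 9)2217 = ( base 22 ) 388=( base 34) 1E4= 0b11001100100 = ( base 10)1636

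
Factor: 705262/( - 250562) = - 352631/125281 = - 13^( - 1) * 17^1*23^( - 1 )*419^(-1 )*  20743^1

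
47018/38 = 1237 + 6/19  =  1237.32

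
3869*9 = 34821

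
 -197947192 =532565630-730512822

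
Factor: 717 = 3^1 *239^1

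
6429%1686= 1371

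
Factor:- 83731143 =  - 3^1*41^1*181^1* 3761^1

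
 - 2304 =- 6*384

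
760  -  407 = 353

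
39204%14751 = 9702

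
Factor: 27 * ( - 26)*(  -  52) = 36504 = 2^3 * 3^3*13^2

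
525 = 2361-1836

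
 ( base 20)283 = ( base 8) 1703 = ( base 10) 963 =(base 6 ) 4243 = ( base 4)33003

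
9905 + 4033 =13938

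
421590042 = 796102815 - 374512773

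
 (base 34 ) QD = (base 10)897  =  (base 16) 381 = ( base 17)31D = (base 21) 20f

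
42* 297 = 12474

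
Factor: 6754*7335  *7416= 367393015440=2^4*3^4*5^1*11^1*103^1*163^1 *307^1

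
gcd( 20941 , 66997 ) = 1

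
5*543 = 2715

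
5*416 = 2080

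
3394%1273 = 848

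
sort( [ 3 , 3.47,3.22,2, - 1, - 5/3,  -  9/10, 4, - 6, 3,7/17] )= [ - 6,- 5/3,- 1 , - 9/10, 7/17, 2 , 3, 3 , 3.22,3.47,4 ] 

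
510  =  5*102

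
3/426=1/142 = 0.01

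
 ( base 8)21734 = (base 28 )BJO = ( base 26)DF2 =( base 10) 9180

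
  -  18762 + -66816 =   -  85578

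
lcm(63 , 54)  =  378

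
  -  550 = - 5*110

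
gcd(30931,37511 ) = 1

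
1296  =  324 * 4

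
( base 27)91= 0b11110100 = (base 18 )DA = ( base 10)244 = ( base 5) 1434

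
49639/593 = 49639/593 = 83.71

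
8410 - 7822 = 588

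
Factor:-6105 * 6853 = -3^1*5^1*7^1*11^2*37^1*89^1 = - 41837565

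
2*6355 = 12710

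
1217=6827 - 5610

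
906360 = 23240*39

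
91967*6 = 551802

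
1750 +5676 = 7426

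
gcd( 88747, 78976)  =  1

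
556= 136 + 420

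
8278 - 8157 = 121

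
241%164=77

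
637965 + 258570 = 896535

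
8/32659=8/32659 = 0.00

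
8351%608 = 447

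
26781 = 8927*3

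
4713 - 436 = 4277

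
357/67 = 5 + 22/67 = 5.33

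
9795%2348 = 403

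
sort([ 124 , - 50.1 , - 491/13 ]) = [ - 50.1,-491/13,124 ] 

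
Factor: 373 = 373^1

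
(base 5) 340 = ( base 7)164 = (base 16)5F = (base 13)74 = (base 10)95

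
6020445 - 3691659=2328786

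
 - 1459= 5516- 6975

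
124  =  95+29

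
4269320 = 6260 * 682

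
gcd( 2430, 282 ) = 6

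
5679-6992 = -1313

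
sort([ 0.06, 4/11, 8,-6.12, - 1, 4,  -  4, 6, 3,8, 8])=[-6.12  , - 4,  -  1, 0.06,4/11,  3 , 4 , 6  ,  8,8,8]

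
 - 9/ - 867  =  3/289 = 0.01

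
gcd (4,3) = 1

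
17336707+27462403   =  44799110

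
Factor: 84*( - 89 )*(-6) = 44856 = 2^3* 3^2*7^1*89^1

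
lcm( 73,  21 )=1533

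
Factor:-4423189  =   - 4423189^1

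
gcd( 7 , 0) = 7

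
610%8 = 2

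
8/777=8/777 = 0.01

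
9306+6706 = 16012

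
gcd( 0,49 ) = 49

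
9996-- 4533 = 14529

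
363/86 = 363/86= 4.22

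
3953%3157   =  796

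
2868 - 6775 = - 3907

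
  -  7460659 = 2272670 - 9733329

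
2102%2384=2102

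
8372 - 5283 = 3089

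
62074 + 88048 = 150122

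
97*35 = 3395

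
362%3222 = 362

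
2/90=1/45 =0.02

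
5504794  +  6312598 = 11817392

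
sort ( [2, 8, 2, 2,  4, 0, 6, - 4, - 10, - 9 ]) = [ - 10, - 9,- 4, 0, 2, 2, 2, 4,6, 8 ] 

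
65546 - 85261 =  - 19715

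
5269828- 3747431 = 1522397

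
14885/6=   14885/6 = 2480.83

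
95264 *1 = 95264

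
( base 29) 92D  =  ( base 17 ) 1977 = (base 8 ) 16730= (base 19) 1232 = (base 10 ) 7640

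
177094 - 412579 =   -  235485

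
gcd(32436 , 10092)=12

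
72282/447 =24094/149 = 161.70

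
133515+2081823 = 2215338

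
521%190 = 141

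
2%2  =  0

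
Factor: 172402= 2^1*86201^1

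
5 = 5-0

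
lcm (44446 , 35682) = 2533422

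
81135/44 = 1843  +  43/44 = 1843.98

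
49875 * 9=448875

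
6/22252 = 3/11126 = 0.00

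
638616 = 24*26609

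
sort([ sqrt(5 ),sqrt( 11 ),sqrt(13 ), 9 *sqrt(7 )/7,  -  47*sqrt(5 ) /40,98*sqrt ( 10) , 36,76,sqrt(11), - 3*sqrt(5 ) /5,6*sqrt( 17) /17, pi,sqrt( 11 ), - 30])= [ - 30,  -  47*sqrt( 5 ) /40,-3* sqrt( 5 )/5,6*sqrt (17)/17,  sqrt(5 ),pi,sqrt (11 ),sqrt(11 ),sqrt (11 ),9*sqrt(7)/7, sqrt( 13 ) , 36,76,98*sqrt(10 ) ]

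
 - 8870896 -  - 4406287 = - 4464609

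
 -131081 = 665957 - 797038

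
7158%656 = 598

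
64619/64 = 64619/64 = 1009.67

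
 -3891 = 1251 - 5142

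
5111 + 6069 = 11180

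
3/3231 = 1/1077 = 0.00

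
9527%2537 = 1916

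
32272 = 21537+10735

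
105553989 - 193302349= -87748360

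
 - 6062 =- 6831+769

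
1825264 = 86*21224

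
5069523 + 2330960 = 7400483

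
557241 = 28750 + 528491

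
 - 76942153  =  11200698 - 88142851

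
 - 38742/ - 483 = 80 + 34/161  =  80.21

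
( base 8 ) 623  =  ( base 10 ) 403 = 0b110010011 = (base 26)fd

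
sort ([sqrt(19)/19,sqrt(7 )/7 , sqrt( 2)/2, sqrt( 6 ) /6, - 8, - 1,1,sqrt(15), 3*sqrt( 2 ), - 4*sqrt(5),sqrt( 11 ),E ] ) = [ - 4*sqrt( 5),-8, - 1, sqrt( 19) /19,sqrt( 7)/7, sqrt(6 ) /6,sqrt(2) /2,1,E,sqrt( 11),sqrt( 15 ),3 * sqrt(2)]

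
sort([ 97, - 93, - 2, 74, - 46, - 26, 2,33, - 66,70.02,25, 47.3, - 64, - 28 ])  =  [- 93, - 66, - 64, - 46, - 28, -26,  -  2,2, 25, 33, 47.3, 70.02,74, 97 ] 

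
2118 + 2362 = 4480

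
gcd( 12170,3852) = 2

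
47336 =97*488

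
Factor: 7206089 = 11^1 * 239^1 *2741^1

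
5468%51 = 11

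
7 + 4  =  11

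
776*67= 51992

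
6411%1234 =241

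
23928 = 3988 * 6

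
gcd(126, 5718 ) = 6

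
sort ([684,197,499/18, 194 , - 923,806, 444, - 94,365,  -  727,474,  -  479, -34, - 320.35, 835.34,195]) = [ - 923,-727,  -  479, - 320.35,-94,-34,  499/18,194,195,197, 365,444,474,  684,806,835.34]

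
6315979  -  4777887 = 1538092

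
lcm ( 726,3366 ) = 37026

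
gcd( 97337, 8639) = 1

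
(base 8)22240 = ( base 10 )9376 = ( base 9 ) 13767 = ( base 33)8K4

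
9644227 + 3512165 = 13156392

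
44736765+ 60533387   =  105270152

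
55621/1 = 55621 = 55621.00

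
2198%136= 22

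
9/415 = 9/415= 0.02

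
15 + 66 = 81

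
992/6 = 496/3 = 165.33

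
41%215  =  41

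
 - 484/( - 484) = 1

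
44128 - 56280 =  - 12152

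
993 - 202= 791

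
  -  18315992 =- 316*57962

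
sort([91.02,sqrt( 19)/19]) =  [sqrt( 19)/19, 91.02] 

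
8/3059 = 8/3059= 0.00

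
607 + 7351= 7958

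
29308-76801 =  - 47493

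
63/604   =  63/604 = 0.10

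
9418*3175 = 29902150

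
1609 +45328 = 46937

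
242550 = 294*825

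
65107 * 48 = 3125136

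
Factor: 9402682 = 2^1  *19^1 * 247439^1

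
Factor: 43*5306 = 2^1 * 7^1*43^1 * 379^1 = 228158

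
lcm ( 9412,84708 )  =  84708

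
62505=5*12501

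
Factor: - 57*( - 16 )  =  2^4 * 3^1*19^1 =912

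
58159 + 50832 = 108991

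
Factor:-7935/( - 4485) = 23/13 =13^ (  -  1) * 23^1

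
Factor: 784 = 2^4*7^2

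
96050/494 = 48025/247 = 194.43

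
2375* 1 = 2375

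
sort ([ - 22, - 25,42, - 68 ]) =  [ - 68, - 25, - 22,  42 ] 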